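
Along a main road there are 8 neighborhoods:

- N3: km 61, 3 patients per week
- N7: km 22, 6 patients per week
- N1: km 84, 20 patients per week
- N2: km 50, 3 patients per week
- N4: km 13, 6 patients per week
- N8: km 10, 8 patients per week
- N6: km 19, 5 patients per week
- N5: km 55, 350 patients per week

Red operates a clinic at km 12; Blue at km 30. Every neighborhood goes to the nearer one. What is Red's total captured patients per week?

The indifferent point is the midpoint (12+30)/2 = 21; neighborhoods left of it (closer to Red at 12) go to Red, those right go to Blue.
  N8 at 10 (w=8) → Red
  N4 at 13 (w=6) → Red
  N6 at 19 (w=5) → Red
  N7 at 22 (w=6) → Blue
  N2 at 50 (w=3) → Blue
  N5 at 55 (w=350) → Blue
  N3 at 61 (w=3) → Blue
  N1 at 84 (w=20) → Blue
Red captures 19; Blue captures 382.

19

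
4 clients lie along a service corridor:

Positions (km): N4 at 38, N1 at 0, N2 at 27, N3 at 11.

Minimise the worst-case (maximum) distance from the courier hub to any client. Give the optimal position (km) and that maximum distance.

The 1-center on a line is the midpoint of the two extreme points: leftmost at 0, rightmost at 38.
Optimal location = (0 + 38)/2 = 19; maximum distance = (38 − 0)/2 = 19.

location 19, max distance 19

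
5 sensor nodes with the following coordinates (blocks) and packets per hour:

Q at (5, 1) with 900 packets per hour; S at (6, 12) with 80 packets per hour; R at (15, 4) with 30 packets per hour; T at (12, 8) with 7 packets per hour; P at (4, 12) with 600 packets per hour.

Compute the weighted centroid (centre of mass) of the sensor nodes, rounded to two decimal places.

(4.89, 5.71)

The minimiser of Σwᵢ‖p−pᵢ‖² is the weighted centroid p* = (Σwᵢpᵢ)/(Σwᵢ).
Σwᵢ = 1617.
Σwᵢxᵢ = 900·5 + 80·6 + 30·15 + 7·12 + 600·4 = 7914.
Σwᵢyᵢ = 900·1 + 80·12 + 30·4 + 7·8 + 600·12 = 9236.
x* = 7914/1617 = 4.89, y* = 9236/1617 = 5.71.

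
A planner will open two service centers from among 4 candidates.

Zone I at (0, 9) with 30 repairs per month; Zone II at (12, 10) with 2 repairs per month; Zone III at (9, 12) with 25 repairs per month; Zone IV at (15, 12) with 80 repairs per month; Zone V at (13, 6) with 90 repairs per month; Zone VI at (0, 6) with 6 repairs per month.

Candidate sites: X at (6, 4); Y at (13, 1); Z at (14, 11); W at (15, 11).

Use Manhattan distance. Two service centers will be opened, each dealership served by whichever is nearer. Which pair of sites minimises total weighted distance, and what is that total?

{X, Z}, total 1234

Evaluate every pair (each demand assigned to the nearer of the two):
  {X, Z}: total = 1234
  {X, W}: total = 1271
  {Y, W}: total = 1331
  {Y, Z}: total = 1354
  {Z, W}: total = 1370
  {X, Y}: total = 2163
Best pair: {X, Z} with total 1234.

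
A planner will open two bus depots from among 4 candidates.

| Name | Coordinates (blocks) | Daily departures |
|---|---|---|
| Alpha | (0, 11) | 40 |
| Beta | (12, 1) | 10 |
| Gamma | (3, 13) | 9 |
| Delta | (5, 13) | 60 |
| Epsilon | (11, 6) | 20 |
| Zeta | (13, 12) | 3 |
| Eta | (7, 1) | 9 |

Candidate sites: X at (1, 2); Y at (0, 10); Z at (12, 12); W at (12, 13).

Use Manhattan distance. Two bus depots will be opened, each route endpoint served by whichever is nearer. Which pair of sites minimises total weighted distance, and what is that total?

Evaluate every pair (each demand assigned to the nearer of the two):
  {Y, W}: total = 944
  {Y, Z}: total = 971
  {X, Y}: total = 1082
  {X, W}: total = 1250
  {X, Z}: total = 1286
  {Z, W}: total = 1418
Best pair: {Y, W} with total 944.

{Y, W}, total 944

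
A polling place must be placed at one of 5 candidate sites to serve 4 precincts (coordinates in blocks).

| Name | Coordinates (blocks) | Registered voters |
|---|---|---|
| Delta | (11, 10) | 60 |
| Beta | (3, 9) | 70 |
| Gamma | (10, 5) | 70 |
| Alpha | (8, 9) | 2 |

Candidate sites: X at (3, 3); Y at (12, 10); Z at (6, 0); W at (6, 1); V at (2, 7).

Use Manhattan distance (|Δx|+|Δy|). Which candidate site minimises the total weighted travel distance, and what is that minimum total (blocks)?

Total weighted distance at each candidate:
  X (3, 3): total = 1972
  Y (12, 10): total = 1260
  Z (6, 0): total = 2392
  W (6, 1): total = 2190
  V (2, 7): total = 1646
Minimum is at Y with total 1260 blocks.

Y, total 1260 blocks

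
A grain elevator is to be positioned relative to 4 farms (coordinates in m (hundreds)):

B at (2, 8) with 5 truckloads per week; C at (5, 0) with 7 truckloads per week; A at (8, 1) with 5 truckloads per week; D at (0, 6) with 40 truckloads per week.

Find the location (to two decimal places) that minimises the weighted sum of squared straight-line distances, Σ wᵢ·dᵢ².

The minimiser of Σwᵢ‖p−pᵢ‖² is the weighted centroid p* = (Σwᵢpᵢ)/(Σwᵢ).
Σwᵢ = 57.
Σwᵢxᵢ = 5·2 + 7·5 + 5·8 + 40·0 = 85.
Σwᵢyᵢ = 5·8 + 7·0 + 5·1 + 40·6 = 285.
x* = 85/57 = 1.49, y* = 285/57 = 5.00.

(1.49, 5.00)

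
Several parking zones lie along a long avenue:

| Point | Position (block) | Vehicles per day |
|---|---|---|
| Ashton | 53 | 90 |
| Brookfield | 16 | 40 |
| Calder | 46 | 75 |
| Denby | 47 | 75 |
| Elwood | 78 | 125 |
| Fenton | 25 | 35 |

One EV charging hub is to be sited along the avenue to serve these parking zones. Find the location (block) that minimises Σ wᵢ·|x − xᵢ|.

x = 47

For a sum of weighted absolute distances on a line, the optimum is the weighted median (not the mean). Total weight W = 440; half-weight = 220.
Sort by position and accumulate weight:
  block 16 (Brookfield, w=40) → cum 40
  block 25 (Fenton, w=35) → cum 75
  block 46 (Calder, w=75) → cum 150
  block 47 (Denby, w=75) → cum 225  ≥ 220 → median here
  block 53 (Ashton, w=90) → cum 315
  block 78 (Elwood, w=125) → cum 440
Optimal location: block 47.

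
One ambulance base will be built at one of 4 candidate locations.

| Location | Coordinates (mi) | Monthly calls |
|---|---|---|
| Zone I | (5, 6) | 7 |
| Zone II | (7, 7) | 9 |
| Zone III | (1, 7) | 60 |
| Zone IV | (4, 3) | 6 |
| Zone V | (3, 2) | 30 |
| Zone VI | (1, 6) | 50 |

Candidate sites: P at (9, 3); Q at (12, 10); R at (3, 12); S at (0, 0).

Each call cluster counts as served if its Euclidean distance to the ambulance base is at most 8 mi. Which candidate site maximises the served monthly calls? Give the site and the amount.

S, covering 153

Coverage radius r = 8 mi; a point is covered iff (Δx)²+(Δy)² ≤ 8² = 64.
  P (9, 3): covers {Zone I, Zone II, Zone IV, Zone V} → 52
  Q (12, 10): covers {Zone II} → 9
  R (3, 12): covers {Zone I, Zone II, Zone III, Zone VI} → 126
  S (0, 0): covers {Zone I, Zone III, Zone IV, Zone V, Zone VI} → 153
Maximum coverage at S: 153 monthly calls.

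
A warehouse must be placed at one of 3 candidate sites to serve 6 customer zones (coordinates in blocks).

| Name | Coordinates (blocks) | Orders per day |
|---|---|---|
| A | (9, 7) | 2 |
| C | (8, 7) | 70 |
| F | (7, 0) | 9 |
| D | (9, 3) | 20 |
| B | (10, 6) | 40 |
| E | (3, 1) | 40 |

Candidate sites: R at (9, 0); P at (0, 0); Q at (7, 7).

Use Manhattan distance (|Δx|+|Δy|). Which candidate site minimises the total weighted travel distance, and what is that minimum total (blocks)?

Q, total 817 blocks

Total weighted distance at each candidate:
  R (9, 0): total = 1212
  P (0, 0): total = 2185
  Q (7, 7): total = 817
Minimum is at Q with total 817 blocks.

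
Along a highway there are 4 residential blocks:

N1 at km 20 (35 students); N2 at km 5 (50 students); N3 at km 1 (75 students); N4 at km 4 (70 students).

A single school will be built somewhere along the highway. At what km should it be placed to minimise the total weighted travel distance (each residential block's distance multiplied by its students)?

x = 4

For a sum of weighted absolute distances on a line, the optimum is the weighted median (not the mean). Total weight W = 230; half-weight = 115.
Sort by position and accumulate weight:
  km 1 (N3, w=75) → cum 75
  km 4 (N4, w=70) → cum 145  ≥ 115 → median here
  km 5 (N2, w=50) → cum 195
  km 20 (N1, w=35) → cum 230
Optimal location: km 4.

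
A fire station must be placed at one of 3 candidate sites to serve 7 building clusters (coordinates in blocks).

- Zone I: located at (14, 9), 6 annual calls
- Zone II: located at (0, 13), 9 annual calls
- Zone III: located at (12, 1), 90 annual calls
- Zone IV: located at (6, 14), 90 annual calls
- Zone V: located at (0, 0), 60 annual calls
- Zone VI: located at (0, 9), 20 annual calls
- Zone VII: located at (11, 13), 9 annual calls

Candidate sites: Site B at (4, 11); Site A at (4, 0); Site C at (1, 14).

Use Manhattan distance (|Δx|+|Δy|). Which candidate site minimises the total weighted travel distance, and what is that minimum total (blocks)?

Site A, total 3197 blocks

Total weighted distance at each candidate:
  Site B (4, 11): total = 3297
  Site A (4, 0): total = 3197
  Site C (1, 14): total = 3855
Minimum is at Site A with total 3197 blocks.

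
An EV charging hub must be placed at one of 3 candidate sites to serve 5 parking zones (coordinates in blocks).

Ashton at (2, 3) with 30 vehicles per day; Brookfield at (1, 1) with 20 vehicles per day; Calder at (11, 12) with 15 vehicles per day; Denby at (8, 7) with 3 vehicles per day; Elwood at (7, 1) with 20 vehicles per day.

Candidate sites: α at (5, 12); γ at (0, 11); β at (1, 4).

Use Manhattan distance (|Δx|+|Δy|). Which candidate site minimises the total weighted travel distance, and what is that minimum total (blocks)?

Total weighted distance at each candidate:
  α (5, 12): total = 1034
  γ (0, 11): total = 1076
  β (1, 4): total = 600
Minimum is at β with total 600 blocks.

β, total 600 blocks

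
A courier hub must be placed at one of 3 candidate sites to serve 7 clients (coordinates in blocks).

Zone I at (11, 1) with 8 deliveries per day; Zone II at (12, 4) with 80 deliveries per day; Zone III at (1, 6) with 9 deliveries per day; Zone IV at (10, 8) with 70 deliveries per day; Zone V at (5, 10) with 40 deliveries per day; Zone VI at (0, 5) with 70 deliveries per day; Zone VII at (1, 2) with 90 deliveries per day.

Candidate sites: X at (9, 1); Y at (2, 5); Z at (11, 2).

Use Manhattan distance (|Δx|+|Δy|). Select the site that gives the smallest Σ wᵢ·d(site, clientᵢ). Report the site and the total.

Total weighted distance at each candidate:
  X (9, 1): total = 3413
  Y (2, 5): total = 2592
  Z (11, 2): total = 3304
Minimum is at Y with total 2592 blocks.

Y, total 2592 blocks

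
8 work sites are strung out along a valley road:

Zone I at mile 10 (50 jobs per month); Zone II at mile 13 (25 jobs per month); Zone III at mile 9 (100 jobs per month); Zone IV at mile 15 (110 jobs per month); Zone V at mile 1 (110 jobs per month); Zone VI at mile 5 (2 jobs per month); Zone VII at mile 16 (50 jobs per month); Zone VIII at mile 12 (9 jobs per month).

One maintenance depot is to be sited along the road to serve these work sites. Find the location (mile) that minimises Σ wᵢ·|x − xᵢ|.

For a sum of weighted absolute distances on a line, the optimum is the weighted median (not the mean). Total weight W = 456; half-weight = 228.
Sort by position and accumulate weight:
  mile 1 (Zone V, w=110) → cum 110
  mile 5 (Zone VI, w=2) → cum 112
  mile 9 (Zone III, w=100) → cum 212
  mile 10 (Zone I, w=50) → cum 262  ≥ 228 → median here
  mile 12 (Zone VIII, w=9) → cum 271
  mile 13 (Zone II, w=25) → cum 296
  mile 15 (Zone IV, w=110) → cum 406
  mile 16 (Zone VII, w=50) → cum 456
Optimal location: mile 10.

x = 10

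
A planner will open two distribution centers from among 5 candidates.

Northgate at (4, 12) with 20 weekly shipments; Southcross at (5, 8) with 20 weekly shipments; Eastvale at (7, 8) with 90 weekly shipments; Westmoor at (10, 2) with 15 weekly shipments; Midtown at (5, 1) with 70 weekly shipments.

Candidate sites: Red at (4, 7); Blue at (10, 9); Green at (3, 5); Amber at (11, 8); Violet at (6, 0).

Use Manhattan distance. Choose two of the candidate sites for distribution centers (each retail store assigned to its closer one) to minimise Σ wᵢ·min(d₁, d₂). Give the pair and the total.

Evaluate every pair (each demand assigned to the nearer of the two):
  {Red, Violet}: total = 730
  {Blue, Violet}: total = 890
  {Amber, Violet}: total = 930
  {Red, Green}: total = 1070
  {Red, Blue}: total = 1095
  {Red, Amber}: total = 1095
  {Green, Violet}: total = 1120
  {Blue, Green}: total = 1145
  {Green, Amber}: total = 1145
  {Blue, Amber}: total = 1675
Best pair: {Red, Violet} with total 730.

{Red, Violet}, total 730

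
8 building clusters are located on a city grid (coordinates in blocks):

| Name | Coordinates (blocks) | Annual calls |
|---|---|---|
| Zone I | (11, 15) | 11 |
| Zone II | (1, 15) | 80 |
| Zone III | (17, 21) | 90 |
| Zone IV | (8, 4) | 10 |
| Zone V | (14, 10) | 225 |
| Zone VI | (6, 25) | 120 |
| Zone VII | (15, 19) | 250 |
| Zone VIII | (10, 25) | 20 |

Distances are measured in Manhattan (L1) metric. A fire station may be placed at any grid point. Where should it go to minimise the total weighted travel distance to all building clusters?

(14, 19)

Manhattan distance separates: Σwᵢ(|x−xᵢ|+|y−yᵢ|) = Σwᵢ|x−xᵢ| + Σwᵢ|y−yᵢ|, so x and y are optimised independently as 1-D weighted medians.
Total weight W = 806; half = 403.
x-coordinate, sorted with cumulative weight:
  x=1 (Zone II, w=80) cum 80
  x=6 (Zone VI, w=120) cum 200
  x=8 (Zone IV, w=10) cum 210
  x=10 (Zone VIII, w=20) cum 230
  x=11 (Zone I, w=11) cum 241
  x=14 (Zone V, w=225) cum 466  ← median
  x=15 (Zone VII, w=250) cum 716
  x=17 (Zone III, w=90) cum 806
⇒ x* = 14
y-coordinate, sorted with cumulative weight:
  y=4 (Zone IV, w=10) cum 10
  y=10 (Zone V, w=225) cum 235
  y=15 (Zone I, w=11) cum 246
  y=15 (Zone II, w=80) cum 326
  y=19 (Zone VII, w=250) cum 576  ← median
  y=21 (Zone III, w=90) cum 666
  y=25 (Zone VI, w=120) cum 786
  y=25 (Zone VIII, w=20) cum 806
⇒ y* = 19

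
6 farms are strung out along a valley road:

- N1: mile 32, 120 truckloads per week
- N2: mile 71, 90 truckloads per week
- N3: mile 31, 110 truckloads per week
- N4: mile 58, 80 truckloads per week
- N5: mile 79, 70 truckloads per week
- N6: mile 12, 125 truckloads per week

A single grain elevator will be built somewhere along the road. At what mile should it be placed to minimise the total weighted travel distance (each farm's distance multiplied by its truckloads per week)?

x = 32

For a sum of weighted absolute distances on a line, the optimum is the weighted median (not the mean). Total weight W = 595; half-weight = 297.5.
Sort by position and accumulate weight:
  mile 12 (N6, w=125) → cum 125
  mile 31 (N3, w=110) → cum 235
  mile 32 (N1, w=120) → cum 355  ≥ 297.5 → median here
  mile 58 (N4, w=80) → cum 435
  mile 71 (N2, w=90) → cum 525
  mile 79 (N5, w=70) → cum 595
Optimal location: mile 32.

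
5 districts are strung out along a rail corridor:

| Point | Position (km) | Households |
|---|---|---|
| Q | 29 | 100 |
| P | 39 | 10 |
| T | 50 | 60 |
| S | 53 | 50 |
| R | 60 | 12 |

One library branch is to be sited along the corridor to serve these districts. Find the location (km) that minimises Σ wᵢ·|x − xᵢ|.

x = 50

For a sum of weighted absolute distances on a line, the optimum is the weighted median (not the mean). Total weight W = 232; half-weight = 116.
Sort by position and accumulate weight:
  km 29 (Q, w=100) → cum 100
  km 39 (P, w=10) → cum 110
  km 50 (T, w=60) → cum 170  ≥ 116 → median here
  km 53 (S, w=50) → cum 220
  km 60 (R, w=12) → cum 232
Optimal location: km 50.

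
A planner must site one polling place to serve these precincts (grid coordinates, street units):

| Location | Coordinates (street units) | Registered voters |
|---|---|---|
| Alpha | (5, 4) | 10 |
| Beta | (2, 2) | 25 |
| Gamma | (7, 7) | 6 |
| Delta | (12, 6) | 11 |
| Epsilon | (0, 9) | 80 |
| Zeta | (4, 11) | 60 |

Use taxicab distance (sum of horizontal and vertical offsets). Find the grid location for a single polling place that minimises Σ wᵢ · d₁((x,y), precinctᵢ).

Manhattan distance separates: Σwᵢ(|x−xᵢ|+|y−yᵢ|) = Σwᵢ|x−xᵢ| + Σwᵢ|y−yᵢ|, so x and y are optimised independently as 1-D weighted medians.
Total weight W = 192; half = 96.
x-coordinate, sorted with cumulative weight:
  x=0 (Epsilon, w=80) cum 80
  x=2 (Beta, w=25) cum 105  ← median
  x=4 (Zeta, w=60) cum 165
  x=5 (Alpha, w=10) cum 175
  x=7 (Gamma, w=6) cum 181
  x=12 (Delta, w=11) cum 192
⇒ x* = 2
y-coordinate, sorted with cumulative weight:
  y=2 (Beta, w=25) cum 25
  y=4 (Alpha, w=10) cum 35
  y=6 (Delta, w=11) cum 46
  y=7 (Gamma, w=6) cum 52
  y=9 (Epsilon, w=80) cum 132  ← median
  y=11 (Zeta, w=60) cum 192
⇒ y* = 9

(2, 9)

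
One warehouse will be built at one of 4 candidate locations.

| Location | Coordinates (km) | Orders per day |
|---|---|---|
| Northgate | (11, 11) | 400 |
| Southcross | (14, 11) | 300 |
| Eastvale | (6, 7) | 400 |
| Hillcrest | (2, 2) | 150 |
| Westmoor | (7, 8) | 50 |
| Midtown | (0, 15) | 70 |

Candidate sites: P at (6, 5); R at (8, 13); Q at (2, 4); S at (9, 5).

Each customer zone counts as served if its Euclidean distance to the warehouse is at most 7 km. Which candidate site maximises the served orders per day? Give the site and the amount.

R, covering 1150

Coverage radius r = 7 km; a point is covered iff (Δx)²+(Δy)² ≤ 7² = 49.
  P (6, 5): covers {Eastvale, Hillcrest, Westmoor} → 600
  R (8, 13): covers {Northgate, Southcross, Eastvale, Westmoor} → 1150
  Q (2, 4): covers {Eastvale, Hillcrest, Westmoor} → 600
  S (9, 5): covers {Northgate, Eastvale, Westmoor} → 850
Maximum coverage at R: 1150 orders per day.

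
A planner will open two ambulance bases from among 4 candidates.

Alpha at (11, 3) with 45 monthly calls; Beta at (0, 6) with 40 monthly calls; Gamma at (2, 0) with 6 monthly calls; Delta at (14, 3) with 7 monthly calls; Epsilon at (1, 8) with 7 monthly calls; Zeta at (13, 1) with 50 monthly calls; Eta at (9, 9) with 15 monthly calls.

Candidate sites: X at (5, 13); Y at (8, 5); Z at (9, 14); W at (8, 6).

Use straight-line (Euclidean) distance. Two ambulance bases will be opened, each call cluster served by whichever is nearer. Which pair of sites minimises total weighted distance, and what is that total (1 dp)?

{Y, W}, total 991.9

Evaluate every pair (each demand assigned to the nearer of the two):
  {Y, W}: total = 991.9
  {X, Y}: total = 1002.7
  {Y, Z}: total = 1011.2
  {X, W}: total = 1054.6
  {Z, W}: total = 1060.7
  {X, Z}: total = 1811.7
Best pair: {Y, W} with total 991.9.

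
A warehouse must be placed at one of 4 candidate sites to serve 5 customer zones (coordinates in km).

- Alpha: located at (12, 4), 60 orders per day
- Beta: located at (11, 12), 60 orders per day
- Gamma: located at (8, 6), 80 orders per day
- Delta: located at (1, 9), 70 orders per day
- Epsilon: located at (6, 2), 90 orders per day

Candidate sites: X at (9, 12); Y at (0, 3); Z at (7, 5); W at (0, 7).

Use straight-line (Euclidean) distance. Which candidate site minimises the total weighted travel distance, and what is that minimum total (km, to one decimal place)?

Total weighted distance at each candidate:
  X (9, 12): total = 2657.0
  Y (0, 3): total = 3232.0
  Z (7, 5): total = 1692.2
  W (0, 7): total = 2971.6
Minimum is at Z with total 1692.2 km.

Z, total 1692.2 km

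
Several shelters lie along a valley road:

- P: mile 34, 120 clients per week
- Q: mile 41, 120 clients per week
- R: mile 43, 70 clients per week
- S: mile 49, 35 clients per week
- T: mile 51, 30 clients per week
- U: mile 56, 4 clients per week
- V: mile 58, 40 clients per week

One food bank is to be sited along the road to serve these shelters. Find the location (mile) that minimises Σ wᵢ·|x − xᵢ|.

For a sum of weighted absolute distances on a line, the optimum is the weighted median (not the mean). Total weight W = 419; half-weight = 209.5.
Sort by position and accumulate weight:
  mile 34 (P, w=120) → cum 120
  mile 41 (Q, w=120) → cum 240  ≥ 209.5 → median here
  mile 43 (R, w=70) → cum 310
  mile 49 (S, w=35) → cum 345
  mile 51 (T, w=30) → cum 375
  mile 56 (U, w=4) → cum 379
  mile 58 (V, w=40) → cum 419
Optimal location: mile 41.

x = 41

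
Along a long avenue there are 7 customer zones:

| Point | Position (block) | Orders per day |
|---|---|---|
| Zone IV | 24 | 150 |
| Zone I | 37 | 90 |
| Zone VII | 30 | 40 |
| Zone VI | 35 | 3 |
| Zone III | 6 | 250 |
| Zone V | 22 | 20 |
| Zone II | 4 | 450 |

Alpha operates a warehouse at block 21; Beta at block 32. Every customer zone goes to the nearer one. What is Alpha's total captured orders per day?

870

The indifferent point is the midpoint (21+32)/2 = 26.5; customer zones left of it (closer to Alpha at 21) go to Alpha, those right go to Beta.
  Zone II at 4 (w=450) → Alpha
  Zone III at 6 (w=250) → Alpha
  Zone V at 22 (w=20) → Alpha
  Zone IV at 24 (w=150) → Alpha
  Zone VII at 30 (w=40) → Beta
  Zone VI at 35 (w=3) → Beta
  Zone I at 37 (w=90) → Beta
Alpha captures 870; Beta captures 133.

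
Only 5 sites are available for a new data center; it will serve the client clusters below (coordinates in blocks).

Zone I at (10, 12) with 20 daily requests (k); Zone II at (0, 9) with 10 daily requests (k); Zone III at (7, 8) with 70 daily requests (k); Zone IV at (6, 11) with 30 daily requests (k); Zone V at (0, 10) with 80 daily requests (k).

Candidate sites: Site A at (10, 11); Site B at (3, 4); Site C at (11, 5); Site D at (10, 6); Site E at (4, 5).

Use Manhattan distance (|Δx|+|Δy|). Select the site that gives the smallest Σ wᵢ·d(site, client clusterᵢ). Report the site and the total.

Site A, total 1560 blocks

Total weighted distance at each candidate:
  Site A (10, 11): total = 1560
  Site B (3, 4): total = 1960
  Site C (11, 5): total = 2410
  Site D (10, 6): total = 1990
  Site E (4, 5): total = 1720
Minimum is at Site A with total 1560 blocks.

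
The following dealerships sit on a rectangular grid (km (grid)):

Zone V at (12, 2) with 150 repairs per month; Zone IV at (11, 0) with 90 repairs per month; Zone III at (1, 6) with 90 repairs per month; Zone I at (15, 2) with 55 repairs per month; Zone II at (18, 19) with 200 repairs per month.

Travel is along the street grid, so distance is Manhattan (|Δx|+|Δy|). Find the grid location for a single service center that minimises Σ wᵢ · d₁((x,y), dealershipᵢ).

Manhattan distance separates: Σwᵢ(|x−xᵢ|+|y−yᵢ|) = Σwᵢ|x−xᵢ| + Σwᵢ|y−yᵢ|, so x and y are optimised independently as 1-D weighted medians.
Total weight W = 585; half = 292.5.
x-coordinate, sorted with cumulative weight:
  x=1 (Zone III, w=90) cum 90
  x=11 (Zone IV, w=90) cum 180
  x=12 (Zone V, w=150) cum 330  ← median
  x=15 (Zone I, w=55) cum 385
  x=18 (Zone II, w=200) cum 585
⇒ x* = 12
y-coordinate, sorted with cumulative weight:
  y=0 (Zone IV, w=90) cum 90
  y=2 (Zone V, w=150) cum 240
  y=2 (Zone I, w=55) cum 295  ← median
  y=6 (Zone III, w=90) cum 385
  y=19 (Zone II, w=200) cum 585
⇒ y* = 2

(12, 2)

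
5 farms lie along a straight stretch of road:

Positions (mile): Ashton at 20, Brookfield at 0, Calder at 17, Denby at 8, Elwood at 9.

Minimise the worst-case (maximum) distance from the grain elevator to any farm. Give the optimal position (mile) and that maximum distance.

The 1-center on a line is the midpoint of the two extreme points: leftmost at 0, rightmost at 20.
Optimal location = (0 + 20)/2 = 10; maximum distance = (20 − 0)/2 = 10.

location 10, max distance 10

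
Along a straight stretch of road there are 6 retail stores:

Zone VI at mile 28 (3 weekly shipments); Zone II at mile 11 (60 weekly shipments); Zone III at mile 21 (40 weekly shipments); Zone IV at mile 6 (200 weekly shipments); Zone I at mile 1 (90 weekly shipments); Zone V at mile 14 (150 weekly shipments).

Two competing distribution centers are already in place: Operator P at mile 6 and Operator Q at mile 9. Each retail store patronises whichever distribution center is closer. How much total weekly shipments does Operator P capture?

290

The indifferent point is the midpoint (6+9)/2 = 7.5; retail stores left of it (closer to Operator P at 6) go to Operator P, those right go to Operator Q.
  Zone I at 1 (w=90) → Operator P
  Zone IV at 6 (w=200) → Operator P
  Zone II at 11 (w=60) → Operator Q
  Zone V at 14 (w=150) → Operator Q
  Zone III at 21 (w=40) → Operator Q
  Zone VI at 28 (w=3) → Operator Q
Operator P captures 290; Operator Q captures 253.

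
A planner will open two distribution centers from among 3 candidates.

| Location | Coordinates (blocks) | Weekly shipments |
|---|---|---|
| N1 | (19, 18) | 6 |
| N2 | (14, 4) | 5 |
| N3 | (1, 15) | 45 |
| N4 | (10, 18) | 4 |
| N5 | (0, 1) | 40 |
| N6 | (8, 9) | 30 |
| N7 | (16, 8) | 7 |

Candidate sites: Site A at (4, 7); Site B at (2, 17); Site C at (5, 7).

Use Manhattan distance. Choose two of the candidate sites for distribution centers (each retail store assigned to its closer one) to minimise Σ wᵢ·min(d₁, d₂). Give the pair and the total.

Evaluate every pair (each demand assigned to the nearer of the two):
  {Site B, Site C}: total = 1013
  {Site A, Site B}: total = 1015
  {Site A, Site C}: total = 1403
Best pair: {Site B, Site C} with total 1013.

{Site B, Site C}, total 1013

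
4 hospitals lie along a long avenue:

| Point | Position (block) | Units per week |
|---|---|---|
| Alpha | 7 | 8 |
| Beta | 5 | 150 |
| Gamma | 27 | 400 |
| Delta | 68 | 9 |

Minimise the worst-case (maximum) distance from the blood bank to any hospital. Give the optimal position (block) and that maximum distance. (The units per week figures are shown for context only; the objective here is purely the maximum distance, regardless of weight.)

The 1-center on a line is the midpoint of the two extreme points: leftmost at 5, rightmost at 68.
Optimal location = (5 + 68)/2 = 36.5; maximum distance = (68 − 5)/2 = 31.5.

location 36.5, max distance 31.5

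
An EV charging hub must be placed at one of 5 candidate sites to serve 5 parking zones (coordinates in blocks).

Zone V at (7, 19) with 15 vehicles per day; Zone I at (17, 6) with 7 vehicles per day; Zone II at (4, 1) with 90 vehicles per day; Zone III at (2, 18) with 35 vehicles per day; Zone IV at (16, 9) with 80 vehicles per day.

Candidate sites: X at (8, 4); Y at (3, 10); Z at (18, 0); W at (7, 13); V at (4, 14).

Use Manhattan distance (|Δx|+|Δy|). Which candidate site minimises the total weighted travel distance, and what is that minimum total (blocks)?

Y, total 2656 blocks

Total weighted distance at each candidate:
  X (8, 4): total = 2687
  Y (3, 10): total = 2656
  Z (18, 0): total = 3919
  W (7, 13): total = 2949
  V (4, 14): total = 3007
Minimum is at Y with total 2656 blocks.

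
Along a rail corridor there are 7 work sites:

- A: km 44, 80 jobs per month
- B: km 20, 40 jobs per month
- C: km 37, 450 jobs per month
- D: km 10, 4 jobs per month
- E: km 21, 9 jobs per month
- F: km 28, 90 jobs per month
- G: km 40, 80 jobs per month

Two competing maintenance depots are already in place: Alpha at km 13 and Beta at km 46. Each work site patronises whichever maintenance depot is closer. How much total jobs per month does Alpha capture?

The indifferent point is the midpoint (13+46)/2 = 29.5; work sites left of it (closer to Alpha at 13) go to Alpha, those right go to Beta.
  D at 10 (w=4) → Alpha
  B at 20 (w=40) → Alpha
  E at 21 (w=9) → Alpha
  F at 28 (w=90) → Alpha
  C at 37 (w=450) → Beta
  G at 40 (w=80) → Beta
  A at 44 (w=80) → Beta
Alpha captures 143; Beta captures 610.

143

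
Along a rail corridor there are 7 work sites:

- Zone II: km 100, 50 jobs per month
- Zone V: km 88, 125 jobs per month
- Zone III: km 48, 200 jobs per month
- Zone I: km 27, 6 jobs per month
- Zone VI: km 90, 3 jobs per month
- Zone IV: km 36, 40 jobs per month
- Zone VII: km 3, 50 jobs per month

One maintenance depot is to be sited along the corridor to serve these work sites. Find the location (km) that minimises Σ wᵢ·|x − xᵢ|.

x = 48

For a sum of weighted absolute distances on a line, the optimum is the weighted median (not the mean). Total weight W = 474; half-weight = 237.
Sort by position and accumulate weight:
  km 3 (Zone VII, w=50) → cum 50
  km 27 (Zone I, w=6) → cum 56
  km 36 (Zone IV, w=40) → cum 96
  km 48 (Zone III, w=200) → cum 296  ≥ 237 → median here
  km 88 (Zone V, w=125) → cum 421
  km 90 (Zone VI, w=3) → cum 424
  km 100 (Zone II, w=50) → cum 474
Optimal location: km 48.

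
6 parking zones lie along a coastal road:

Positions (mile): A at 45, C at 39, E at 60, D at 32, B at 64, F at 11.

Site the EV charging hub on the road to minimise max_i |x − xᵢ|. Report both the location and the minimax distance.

The 1-center on a line is the midpoint of the two extreme points: leftmost at 11, rightmost at 64.
Optimal location = (11 + 64)/2 = 37.5; maximum distance = (64 − 11)/2 = 26.5.

location 37.5, max distance 26.5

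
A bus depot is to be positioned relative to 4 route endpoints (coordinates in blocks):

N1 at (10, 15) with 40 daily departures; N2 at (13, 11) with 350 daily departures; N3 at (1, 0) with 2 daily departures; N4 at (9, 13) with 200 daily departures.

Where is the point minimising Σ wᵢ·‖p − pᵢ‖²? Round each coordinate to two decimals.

The minimiser of Σwᵢ‖p−pᵢ‖² is the weighted centroid p* = (Σwᵢpᵢ)/(Σwᵢ).
Σwᵢ = 592.
Σwᵢxᵢ = 40·10 + 350·13 + 2·1 + 200·9 = 6752.
Σwᵢyᵢ = 40·15 + 350·11 + 2·0 + 200·13 = 7050.
x* = 6752/592 = 11.41, y* = 7050/592 = 11.91.

(11.41, 11.91)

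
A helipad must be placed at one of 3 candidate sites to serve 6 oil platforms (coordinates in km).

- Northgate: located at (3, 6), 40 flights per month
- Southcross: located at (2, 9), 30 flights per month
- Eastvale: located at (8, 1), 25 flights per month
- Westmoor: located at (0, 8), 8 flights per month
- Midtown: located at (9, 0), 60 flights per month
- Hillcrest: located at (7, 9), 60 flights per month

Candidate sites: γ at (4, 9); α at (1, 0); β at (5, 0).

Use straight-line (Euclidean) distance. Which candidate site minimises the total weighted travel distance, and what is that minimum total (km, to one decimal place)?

Total weighted distance at each candidate:
  γ (4, 9): total = 1240.8
  α (1, 0): total = 1894.9
  β (5, 0): total = 1485.3
Minimum is at γ with total 1240.8 km.

γ, total 1240.8 km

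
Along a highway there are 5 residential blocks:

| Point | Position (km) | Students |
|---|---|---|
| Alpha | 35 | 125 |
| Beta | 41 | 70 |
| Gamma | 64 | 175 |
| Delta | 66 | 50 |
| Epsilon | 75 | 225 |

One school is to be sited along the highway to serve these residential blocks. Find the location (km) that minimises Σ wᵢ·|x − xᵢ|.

For a sum of weighted absolute distances on a line, the optimum is the weighted median (not the mean). Total weight W = 645; half-weight = 322.5.
Sort by position and accumulate weight:
  km 35 (Alpha, w=125) → cum 125
  km 41 (Beta, w=70) → cum 195
  km 64 (Gamma, w=175) → cum 370  ≥ 322.5 → median here
  km 66 (Delta, w=50) → cum 420
  km 75 (Epsilon, w=225) → cum 645
Optimal location: km 64.

x = 64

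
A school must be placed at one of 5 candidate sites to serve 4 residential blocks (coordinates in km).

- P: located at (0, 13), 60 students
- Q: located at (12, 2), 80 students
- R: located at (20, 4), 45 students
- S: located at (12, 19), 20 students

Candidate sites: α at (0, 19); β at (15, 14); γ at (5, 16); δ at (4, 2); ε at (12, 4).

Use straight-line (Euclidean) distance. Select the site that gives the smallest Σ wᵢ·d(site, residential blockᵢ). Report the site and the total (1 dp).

Total weighted distance at each candidate:
  α (0, 19): total = 3389.7
  β (15, 14): total = 2511.3
  γ (5, 16): total = 2618.8
  δ (4, 2): total = 2443.7
  ε (12, 4): total = 1720.0
Minimum is at ε with total 1720.0 km.

ε, total 1720.0 km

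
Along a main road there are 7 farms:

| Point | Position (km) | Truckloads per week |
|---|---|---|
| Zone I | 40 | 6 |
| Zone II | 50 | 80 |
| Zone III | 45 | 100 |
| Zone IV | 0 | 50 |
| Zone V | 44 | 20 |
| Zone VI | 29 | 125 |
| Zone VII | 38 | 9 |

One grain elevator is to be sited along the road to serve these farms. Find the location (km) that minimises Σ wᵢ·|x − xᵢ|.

x = 44

For a sum of weighted absolute distances on a line, the optimum is the weighted median (not the mean). Total weight W = 390; half-weight = 195.
Sort by position and accumulate weight:
  km 0 (Zone IV, w=50) → cum 50
  km 29 (Zone VI, w=125) → cum 175
  km 38 (Zone VII, w=9) → cum 184
  km 40 (Zone I, w=6) → cum 190
  km 44 (Zone V, w=20) → cum 210  ≥ 195 → median here
  km 45 (Zone III, w=100) → cum 310
  km 50 (Zone II, w=80) → cum 390
Optimal location: km 44.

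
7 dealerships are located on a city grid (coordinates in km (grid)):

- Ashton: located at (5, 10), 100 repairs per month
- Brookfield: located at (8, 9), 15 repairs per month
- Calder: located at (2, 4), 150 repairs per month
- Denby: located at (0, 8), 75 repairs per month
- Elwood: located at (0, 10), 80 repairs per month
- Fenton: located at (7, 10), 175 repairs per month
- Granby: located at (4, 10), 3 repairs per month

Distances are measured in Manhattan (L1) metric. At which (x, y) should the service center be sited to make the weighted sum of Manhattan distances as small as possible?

(2, 10)

Manhattan distance separates: Σwᵢ(|x−xᵢ|+|y−yᵢ|) = Σwᵢ|x−xᵢ| + Σwᵢ|y−yᵢ|, so x and y are optimised independently as 1-D weighted medians.
Total weight W = 598; half = 299.
x-coordinate, sorted with cumulative weight:
  x=0 (Denby, w=75) cum 75
  x=0 (Elwood, w=80) cum 155
  x=2 (Calder, w=150) cum 305  ← median
  x=4 (Granby, w=3) cum 308
  x=5 (Ashton, w=100) cum 408
  x=7 (Fenton, w=175) cum 583
  x=8 (Brookfield, w=15) cum 598
⇒ x* = 2
y-coordinate, sorted with cumulative weight:
  y=4 (Calder, w=150) cum 150
  y=8 (Denby, w=75) cum 225
  y=9 (Brookfield, w=15) cum 240
  y=10 (Ashton, w=100) cum 340  ← median
  y=10 (Elwood, w=80) cum 420
  y=10 (Fenton, w=175) cum 595
  y=10 (Granby, w=3) cum 598
⇒ y* = 10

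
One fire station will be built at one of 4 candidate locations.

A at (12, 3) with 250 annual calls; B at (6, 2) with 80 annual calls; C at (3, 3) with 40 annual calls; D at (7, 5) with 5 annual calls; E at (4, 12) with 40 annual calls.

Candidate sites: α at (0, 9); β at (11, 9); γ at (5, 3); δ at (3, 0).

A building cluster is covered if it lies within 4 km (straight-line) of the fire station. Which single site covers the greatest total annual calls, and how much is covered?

γ, covering 125

Coverage radius r = 4 km; a point is covered iff (Δx)²+(Δy)² ≤ 4² = 16.
  α (0, 9): covers {none} → 0
  β (11, 9): covers {none} → 0
  γ (5, 3): covers {B, C, D} → 125
  δ (3, 0): covers {B, C} → 120
Maximum coverage at γ: 125 annual calls.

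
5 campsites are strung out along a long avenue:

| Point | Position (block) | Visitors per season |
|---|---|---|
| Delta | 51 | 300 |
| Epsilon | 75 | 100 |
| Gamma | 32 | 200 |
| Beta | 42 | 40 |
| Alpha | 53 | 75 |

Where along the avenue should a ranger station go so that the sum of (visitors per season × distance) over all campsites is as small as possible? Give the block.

For a sum of weighted absolute distances on a line, the optimum is the weighted median (not the mean). Total weight W = 715; half-weight = 357.5.
Sort by position and accumulate weight:
  block 32 (Gamma, w=200) → cum 200
  block 42 (Beta, w=40) → cum 240
  block 51 (Delta, w=300) → cum 540  ≥ 357.5 → median here
  block 53 (Alpha, w=75) → cum 615
  block 75 (Epsilon, w=100) → cum 715
Optimal location: block 51.

x = 51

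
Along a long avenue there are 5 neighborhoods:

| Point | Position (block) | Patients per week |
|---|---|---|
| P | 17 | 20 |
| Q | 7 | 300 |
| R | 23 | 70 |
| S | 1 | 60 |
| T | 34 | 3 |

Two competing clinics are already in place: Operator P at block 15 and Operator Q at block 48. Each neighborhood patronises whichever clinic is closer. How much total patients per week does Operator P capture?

450

The indifferent point is the midpoint (15+48)/2 = 31.5; neighborhoods left of it (closer to Operator P at 15) go to Operator P, those right go to Operator Q.
  S at 1 (w=60) → Operator P
  Q at 7 (w=300) → Operator P
  P at 17 (w=20) → Operator P
  R at 23 (w=70) → Operator P
  T at 34 (w=3) → Operator Q
Operator P captures 450; Operator Q captures 3.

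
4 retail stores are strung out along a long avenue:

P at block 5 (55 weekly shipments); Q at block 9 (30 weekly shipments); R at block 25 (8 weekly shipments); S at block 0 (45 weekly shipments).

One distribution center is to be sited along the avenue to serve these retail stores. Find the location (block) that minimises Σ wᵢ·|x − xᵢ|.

For a sum of weighted absolute distances on a line, the optimum is the weighted median (not the mean). Total weight W = 138; half-weight = 69.
Sort by position and accumulate weight:
  block 0 (S, w=45) → cum 45
  block 5 (P, w=55) → cum 100  ≥ 69 → median here
  block 9 (Q, w=30) → cum 130
  block 25 (R, w=8) → cum 138
Optimal location: block 5.

x = 5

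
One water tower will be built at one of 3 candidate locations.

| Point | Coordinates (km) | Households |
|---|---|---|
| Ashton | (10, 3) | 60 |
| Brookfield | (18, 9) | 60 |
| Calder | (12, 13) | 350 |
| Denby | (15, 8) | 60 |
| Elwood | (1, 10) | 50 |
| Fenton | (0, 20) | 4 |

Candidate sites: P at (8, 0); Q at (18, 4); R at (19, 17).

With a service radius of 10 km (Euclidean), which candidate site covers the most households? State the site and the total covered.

R, covering 470

Coverage radius r = 10 km; a point is covered iff (Δx)²+(Δy)² ≤ 10² = 100.
  P (8, 0): covers {Ashton} → 60
  Q (18, 4): covers {Ashton, Brookfield, Denby} → 180
  R (19, 17): covers {Brookfield, Calder, Denby} → 470
Maximum coverage at R: 470 households.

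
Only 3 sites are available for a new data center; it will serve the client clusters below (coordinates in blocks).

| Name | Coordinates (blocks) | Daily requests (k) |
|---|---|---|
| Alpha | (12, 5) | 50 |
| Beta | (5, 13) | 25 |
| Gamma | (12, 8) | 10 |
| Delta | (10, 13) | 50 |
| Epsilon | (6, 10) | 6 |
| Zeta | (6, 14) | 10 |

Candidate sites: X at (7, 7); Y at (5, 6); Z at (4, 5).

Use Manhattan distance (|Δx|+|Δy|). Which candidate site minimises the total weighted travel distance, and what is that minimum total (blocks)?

X, total 1164 blocks

Total weighted distance at each candidate:
  X (7, 7): total = 1164
  Y (5, 6): total = 1385
  Z (4, 5): total = 1587
Minimum is at X with total 1164 blocks.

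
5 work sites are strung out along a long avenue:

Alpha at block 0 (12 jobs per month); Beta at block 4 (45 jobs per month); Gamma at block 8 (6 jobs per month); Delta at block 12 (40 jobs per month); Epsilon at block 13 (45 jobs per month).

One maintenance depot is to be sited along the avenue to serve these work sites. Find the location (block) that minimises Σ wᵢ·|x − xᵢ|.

x = 12

For a sum of weighted absolute distances on a line, the optimum is the weighted median (not the mean). Total weight W = 148; half-weight = 74.
Sort by position and accumulate weight:
  block 0 (Alpha, w=12) → cum 12
  block 4 (Beta, w=45) → cum 57
  block 8 (Gamma, w=6) → cum 63
  block 12 (Delta, w=40) → cum 103  ≥ 74 → median here
  block 13 (Epsilon, w=45) → cum 148
Optimal location: block 12.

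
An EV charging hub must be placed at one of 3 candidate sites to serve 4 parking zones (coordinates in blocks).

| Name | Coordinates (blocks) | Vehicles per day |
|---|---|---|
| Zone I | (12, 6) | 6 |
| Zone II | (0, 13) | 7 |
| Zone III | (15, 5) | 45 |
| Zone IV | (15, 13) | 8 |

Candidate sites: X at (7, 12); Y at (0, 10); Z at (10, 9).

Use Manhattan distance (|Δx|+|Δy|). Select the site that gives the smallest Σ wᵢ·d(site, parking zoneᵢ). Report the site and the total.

Z, total 605 blocks

Total weighted distance at each candidate:
  X (7, 12): total = 869
  Y (0, 10): total = 1161
  Z (10, 9): total = 605
Minimum is at Z with total 605 blocks.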